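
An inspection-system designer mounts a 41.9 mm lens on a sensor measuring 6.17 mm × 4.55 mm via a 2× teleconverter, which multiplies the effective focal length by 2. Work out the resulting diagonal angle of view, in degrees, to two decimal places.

5.24°

Effective focal length f = 41.9 × 2 = 83.8 mm.
Sensor diagonal = √(6.17² + 4.55²) = √58.7714 ≈ 7.6663 mm.
α = 2·arctan(7.666 / (2 × 83.8)) = 2·arctan(0.04574) ≈ 5.2379°.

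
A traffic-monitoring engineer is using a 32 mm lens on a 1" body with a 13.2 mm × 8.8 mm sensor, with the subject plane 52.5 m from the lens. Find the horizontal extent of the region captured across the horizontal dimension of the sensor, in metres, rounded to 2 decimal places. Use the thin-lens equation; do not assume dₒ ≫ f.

dₒ: 52.5 m = 52500 mm.
Similar triangles through the lens centre give W/dₒ = w/dᵢ; with 1/f = 1/dₒ + 1/dᵢ this gives W = w·(dₒ − f)/f.
W = 13.2 mm × (52500 − 32) / 32 = 13.2 × 1639.6250 ≈ 21643.050 mm = 21.643 m.

21.64 m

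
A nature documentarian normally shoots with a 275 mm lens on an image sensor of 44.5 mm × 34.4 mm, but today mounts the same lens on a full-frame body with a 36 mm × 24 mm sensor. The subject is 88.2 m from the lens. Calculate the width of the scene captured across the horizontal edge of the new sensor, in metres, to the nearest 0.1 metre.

11.5 m

The focal length stays 275 mm; the relevant sensor dimension is now w = 36 mm. Object distance dₒ = 88.2 m = 88200 mm.
Thin-lens field width W = w·(dₒ − f)/f = 36 × (88200 − 275)/275 ≈ 11510.182 mm = 11.5102 m.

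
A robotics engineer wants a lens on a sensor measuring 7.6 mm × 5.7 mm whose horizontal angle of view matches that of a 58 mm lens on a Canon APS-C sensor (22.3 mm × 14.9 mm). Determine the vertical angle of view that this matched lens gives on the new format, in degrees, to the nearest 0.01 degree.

16.41°

Equal horizontal AOV ⇒ f₂ = f₁ · 7.6/22.3 = 58 × 0.34081 ≈ 19.7668 mm.
Vertical AOV on the new format = 2·arctan(5.7 / (2 × 19.7668)) = 2·arctan(0.14418) ≈ 16.4088°.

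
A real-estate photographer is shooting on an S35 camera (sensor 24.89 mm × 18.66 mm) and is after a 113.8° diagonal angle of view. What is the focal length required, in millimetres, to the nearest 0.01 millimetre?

10.14 mm

Sensor diagonal = √(24.89² + 18.66²) = √967.7077 ≈ 31.1080 mm.
From α = 2·arctan(d/2f) we get f = d / (2·tan(α/2)).
With d = 31.1080 mm and α/2 = 56.9°, tan(α/2) ≈ 1.53400, so f ≈ 31.1080 / 3.06799 ≈ 10.1395 mm.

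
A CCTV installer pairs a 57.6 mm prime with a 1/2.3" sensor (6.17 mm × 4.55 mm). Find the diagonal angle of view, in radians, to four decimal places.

Sensor diagonal = √(6.17² + 4.55²) = √58.7714 ≈ 7.6663 mm.
Angle of view α = 2·arctan(d/2f) with d = 7.6663 mm and f = 57.6 mm.
d/2f = 0.06655; arctan(0.06655) ≈ 0.0664 rad, so α ≈ 0.1329 rad.

0.1329 rad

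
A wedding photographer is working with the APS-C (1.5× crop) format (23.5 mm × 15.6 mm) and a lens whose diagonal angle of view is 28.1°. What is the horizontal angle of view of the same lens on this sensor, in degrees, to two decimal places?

23.55°

Sensor diagonal = √(23.5² + 15.6²) = √795.6100 ≈ 28.2066 mm.
From the diagonal AOV: f = 28.2066 / (2·tan(14.05°)) = 28.2066 / 0.50051 ≈ 56.3556 mm.
Horizontal AOV = 2·arctan(23.5 / (2 × 56.3556)) = 2·arctan(0.20850) ≈ 23.5546°.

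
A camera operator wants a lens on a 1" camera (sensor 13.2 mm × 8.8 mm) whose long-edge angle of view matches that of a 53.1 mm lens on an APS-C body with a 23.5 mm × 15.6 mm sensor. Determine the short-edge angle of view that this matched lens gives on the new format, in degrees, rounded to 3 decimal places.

16.784°

Equal long-edge AOV ⇒ f₂ = f₁ · 13.2/23.5 = 53.1 × 0.56170 ≈ 29.8264 mm.
Short-edge AOV on the new format = 2·arctan(8.8 / (2 × 29.8264)) = 2·arctan(0.14752) ≈ 16.7835°.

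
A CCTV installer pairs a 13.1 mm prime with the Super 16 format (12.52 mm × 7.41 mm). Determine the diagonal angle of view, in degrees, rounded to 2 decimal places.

Sensor diagonal = √(12.52² + 7.41²) = √211.6585 ≈ 14.5485 mm.
Angle of view α = 2·arctan(d/2f) with d = 14.5485 mm and f = 13.1 mm.
d/2f = 0.55529; arctan(0.55529) ≈ 29.0428°, so α ≈ 58.0856°.

58.09°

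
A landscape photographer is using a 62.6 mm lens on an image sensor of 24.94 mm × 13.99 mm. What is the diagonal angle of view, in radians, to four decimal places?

Sensor diagonal = √(24.94² + 13.99²) = √817.7237 ≈ 28.5959 mm.
Angle of view α = 2·arctan(d/2f) with d = 28.5959 mm and f = 62.6 mm.
d/2f = 0.22840; arctan(0.22840) ≈ 0.2245 rad, so α ≈ 0.4491 rad.

0.4491 rad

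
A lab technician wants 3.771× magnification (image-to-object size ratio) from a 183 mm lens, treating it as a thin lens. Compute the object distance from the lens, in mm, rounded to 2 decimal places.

With m = dᵢ/dₒ and 1/f = 1/dₒ + 1/dᵢ, substituting dᵢ = m·dₒ gives 1/f = (1 + 1/m)/dₒ, hence dₒ = f·(1 + 1/m).
dₒ = 183 × (1 + 1/3.771) = 183 × 1.26518 ≈ 231.528 mm.

231.53 mm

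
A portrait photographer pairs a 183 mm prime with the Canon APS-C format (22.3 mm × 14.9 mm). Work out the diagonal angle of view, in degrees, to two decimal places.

Sensor diagonal = √(22.3² + 14.9²) = √719.3000 ≈ 26.8198 mm.
Angle of view α = 2·arctan(d/2f) with d = 26.8198 mm and f = 183 mm.
d/2f = 0.07328; arctan(0.07328) ≈ 4.1910°, so α ≈ 8.3821°.

8.38°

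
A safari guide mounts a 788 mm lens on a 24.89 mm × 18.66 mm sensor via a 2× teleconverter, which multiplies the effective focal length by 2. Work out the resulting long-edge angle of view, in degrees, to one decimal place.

Effective focal length f = 788 × 2 = 1576 mm.
α = 2·arctan(24.89 / (2 × 1576)) = 2·arctan(0.00790) ≈ 0.9049°.

0.9°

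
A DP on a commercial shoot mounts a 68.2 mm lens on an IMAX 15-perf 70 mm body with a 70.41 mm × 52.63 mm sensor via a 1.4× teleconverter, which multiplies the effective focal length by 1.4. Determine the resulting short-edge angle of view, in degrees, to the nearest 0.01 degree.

Effective focal length f = 68.2 × 1.4 = 95.48 mm.
α = 2·arctan(52.63 / (2 × 95.48)) = 2·arctan(0.27561) ≈ 30.8172°.

30.82°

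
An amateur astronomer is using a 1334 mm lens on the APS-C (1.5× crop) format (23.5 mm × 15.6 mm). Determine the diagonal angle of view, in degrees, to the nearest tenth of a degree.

1.2°

Sensor diagonal = √(23.5² + 15.6²) = √795.6100 ≈ 28.2066 mm.
Angle of view α = 2·arctan(d/2f) with d = 28.2066 mm and f = 1334 mm.
d/2f = 0.01057; arctan(0.01057) ≈ 0.6057°, so α ≈ 1.2114°.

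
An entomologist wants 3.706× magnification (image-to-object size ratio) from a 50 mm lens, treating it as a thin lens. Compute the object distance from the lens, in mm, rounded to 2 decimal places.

63.49 mm

With m = dᵢ/dₒ and 1/f = 1/dₒ + 1/dᵢ, substituting dᵢ = m·dₒ gives 1/f = (1 + 1/m)/dₒ, hence dₒ = f·(1 + 1/m).
dₒ = 50 × (1 + 1/3.706) = 50 × 1.26983 ≈ 63.492 mm.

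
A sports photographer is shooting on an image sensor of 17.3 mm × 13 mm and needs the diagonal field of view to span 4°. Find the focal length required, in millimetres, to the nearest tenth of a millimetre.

Sensor diagonal = √(17.3² + 13²) = √468.2900 ≈ 21.6400 mm.
From α = 2·arctan(d/2f) we get f = d / (2·tan(α/2)).
With d = 21.6400 mm and α/2 = 2°, tan(α/2) ≈ 0.03492, so f ≈ 21.6400 / 0.06984 ≈ 309.8444 mm.

309.8 mm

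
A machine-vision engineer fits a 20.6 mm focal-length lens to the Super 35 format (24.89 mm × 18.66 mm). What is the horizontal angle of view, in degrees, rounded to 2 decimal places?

62.27°

Angle of view α = 2·arctan(w/2f) with w = 24.89 mm and f = 20.6 mm.
w/2f = 0.60413; arctan(0.60413) ≈ 31.1373°, so α ≈ 62.2745°.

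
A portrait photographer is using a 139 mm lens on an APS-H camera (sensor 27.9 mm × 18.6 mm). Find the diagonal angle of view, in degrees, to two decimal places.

Sensor diagonal = √(27.9² + 18.6²) = √1124.3700 ≈ 33.5316 mm.
Angle of view α = 2·arctan(d/2f) with d = 33.5316 mm and f = 139 mm.
d/2f = 0.12062; arctan(0.12062) ≈ 6.8776°, so α ≈ 13.7553°.

13.76°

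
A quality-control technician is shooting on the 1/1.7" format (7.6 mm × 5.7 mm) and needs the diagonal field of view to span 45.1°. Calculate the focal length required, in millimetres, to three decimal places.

11.439 mm

Sensor diagonal = √(7.6² + 5.7²) = √90.2500 ≈ 9.5000 mm.
From α = 2·arctan(d/2f) we get f = d / (2·tan(α/2)).
With d = 9.5000 mm and α/2 = 22.55°, tan(α/2) ≈ 0.41524, so f ≈ 9.5000 / 0.83047 ≈ 11.4393 mm.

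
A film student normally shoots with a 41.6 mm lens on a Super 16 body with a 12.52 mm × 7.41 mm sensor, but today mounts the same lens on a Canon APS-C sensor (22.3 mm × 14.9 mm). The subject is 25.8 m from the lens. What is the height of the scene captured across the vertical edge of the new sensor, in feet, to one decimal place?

The focal length stays 41.6 mm; the relevant sensor dimension is now h = 14.9 mm. Object distance dₒ = 25.8 m = 25800 mm.
Thin-lens field height W = h·(dₒ − f)/f = 14.9 × (25800 − 41.6)/41.6 ≈ 9225.965 mm = 9225.965/304.8 ft = 30.2689 ft.

30.3 ft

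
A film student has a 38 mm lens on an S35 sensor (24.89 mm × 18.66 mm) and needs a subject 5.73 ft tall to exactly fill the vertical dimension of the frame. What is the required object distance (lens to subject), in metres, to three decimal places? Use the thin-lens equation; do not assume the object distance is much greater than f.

W: 5.73 ft × 304.8 mm/ft = 1746.50 mm.
Magnification m = h/W = dᵢ/dₒ; combined with 1/f = 1/dₒ + 1/dᵢ this gives dₒ = f·(1 + W/h).
dₒ = 38 mm × (1 + 1746.5/18.66) = 38 × 94.5961 ≈ 3594.653 mm = 3.59465 m.

3.595 m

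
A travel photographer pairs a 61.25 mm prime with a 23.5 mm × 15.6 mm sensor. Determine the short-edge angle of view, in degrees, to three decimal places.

Angle of view α = 2·arctan(h/2f) with h = 15.6 mm and f = 61.25 mm.
h/2f = 0.12735; arctan(0.12735) ≈ 7.2574°, so α ≈ 14.5148°.

14.515°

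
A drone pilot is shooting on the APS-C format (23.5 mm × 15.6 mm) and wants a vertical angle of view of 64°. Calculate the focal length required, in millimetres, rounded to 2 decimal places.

12.48 mm

From α = 2·arctan(h/2f) we get f = h / (2·tan(α/2)).
With h = 15.6 mm and α/2 = 32°, tan(α/2) ≈ 0.62487, so f ≈ 15.6 / 1.24974 ≈ 12.4826 mm.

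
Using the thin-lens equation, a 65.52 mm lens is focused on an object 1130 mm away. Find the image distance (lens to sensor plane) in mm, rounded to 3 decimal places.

1/dᵢ = 1/f − 1/dₒ = 1/65.52 − 1/1130 = 0.0143776 mm⁻¹.
dᵢ = 1/0.0143776 ≈ 69.5528 mm.

69.553 mm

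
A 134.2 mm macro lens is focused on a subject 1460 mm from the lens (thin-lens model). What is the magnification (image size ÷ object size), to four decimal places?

0.1012×

Thin lens: 1/f = 1/dₒ + 1/dᵢ → 1/dᵢ = 1/134.2 − 1/1460 = 0.0067666 mm⁻¹, so dᵢ ≈ 147.7840 mm.
Magnification m = dᵢ/dₒ = 147.7840/1460 ≈ 0.10122.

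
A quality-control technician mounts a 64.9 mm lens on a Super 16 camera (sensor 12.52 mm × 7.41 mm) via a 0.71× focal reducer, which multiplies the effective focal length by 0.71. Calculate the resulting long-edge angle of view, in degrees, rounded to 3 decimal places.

15.473°

Effective focal length f = 64.9 × 0.71 = 46.079 mm.
α = 2·arctan(12.52 / (2 × 46.079)) = 2·arctan(0.13585) ≈ 15.4730°.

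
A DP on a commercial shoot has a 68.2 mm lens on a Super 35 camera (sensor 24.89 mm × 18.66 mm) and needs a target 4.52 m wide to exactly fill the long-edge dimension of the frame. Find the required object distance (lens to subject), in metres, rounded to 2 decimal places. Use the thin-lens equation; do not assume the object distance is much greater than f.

W: 4.52 m = 4520 mm.
Magnification m = w/W = dᵢ/dₒ; combined with 1/f = 1/dₒ + 1/dᵢ this gives dₒ = f·(1 + W/w).
dₒ = 68.2 mm × (1 + 4520/24.89) = 68.2 × 182.5990 ≈ 12453.254 mm = 12.4533 m.

12.45 m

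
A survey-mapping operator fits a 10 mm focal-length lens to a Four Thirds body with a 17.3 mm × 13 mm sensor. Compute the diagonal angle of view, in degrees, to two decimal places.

94.51°

Sensor diagonal = √(17.3² + 13²) = √468.2900 ≈ 21.6400 mm.
Angle of view α = 2·arctan(d/2f) with d = 21.6400 mm and f = 10 mm.
d/2f = 1.08200; arctan(1.08200) ≈ 47.2555°, so α ≈ 94.5109°.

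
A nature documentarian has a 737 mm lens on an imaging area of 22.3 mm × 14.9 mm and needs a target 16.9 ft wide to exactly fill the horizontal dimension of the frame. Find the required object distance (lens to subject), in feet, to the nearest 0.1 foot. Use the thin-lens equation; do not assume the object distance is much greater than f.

W: 16.9 ft × 304.8 mm/ft = 5151.12 mm.
Magnification m = w/W = dᵢ/dₒ; combined with 1/f = 1/dₒ + 1/dᵢ this gives dₒ = f·(1 + W/w).
dₒ = 737 mm × (1 + 5151.12/22.3) = 737 × 231.9919 ≈ 170978.046 mm = 170978.046/304.8 ft = 560.952 ft.

561.0 ft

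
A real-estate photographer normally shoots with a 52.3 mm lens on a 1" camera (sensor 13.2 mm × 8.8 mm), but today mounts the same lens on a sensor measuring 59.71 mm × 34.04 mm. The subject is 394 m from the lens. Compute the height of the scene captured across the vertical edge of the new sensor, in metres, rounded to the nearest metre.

256 m

The focal length stays 52.3 mm; the relevant sensor dimension is now h = 34.04 mm. Object distance dₒ = 394 m = 394000 mm.
Thin-lens field height W = h·(dₒ − f)/f = 34.04 × (394000 − 52.3)/52.3 ≈ 256404.966 mm = 256.405 m.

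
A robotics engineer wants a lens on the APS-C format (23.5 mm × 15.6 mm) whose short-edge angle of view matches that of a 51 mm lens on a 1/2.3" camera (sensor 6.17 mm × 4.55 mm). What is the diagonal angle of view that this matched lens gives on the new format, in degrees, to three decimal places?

Equal short-edge AOV ⇒ f₂ = f₁ · 15.6/4.55 = 51 × 3.42857 ≈ 174.8571 mm.
Sensor diagonal = √(23.5² + 15.6²) = √795.6100 ≈ 28.2066 mm.
Diagonal AOV on the new format = 2·arctan(28.2066 / (2 × 174.8571)) = 2·arctan(0.08066) ≈ 9.2225°.

9.223°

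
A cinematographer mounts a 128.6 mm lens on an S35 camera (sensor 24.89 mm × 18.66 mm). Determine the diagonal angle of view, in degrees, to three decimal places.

Sensor diagonal = √(24.89² + 18.66²) = √967.7077 ≈ 31.1080 mm.
Angle of view α = 2·arctan(d/2f) with d = 31.1080 mm and f = 128.6 mm.
d/2f = 0.12095; arctan(0.12095) ≈ 6.8964°, so α ≈ 13.7927°.

13.793°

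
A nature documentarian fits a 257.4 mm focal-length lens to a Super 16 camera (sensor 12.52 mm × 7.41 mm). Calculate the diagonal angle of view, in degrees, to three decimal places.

Sensor diagonal = √(12.52² + 7.41²) = √211.6585 ≈ 14.5485 mm.
Angle of view α = 2·arctan(d/2f) with d = 14.5485 mm and f = 257.4 mm.
d/2f = 0.02826; arctan(0.02826) ≈ 1.6188°, so α ≈ 3.2375°.

3.238°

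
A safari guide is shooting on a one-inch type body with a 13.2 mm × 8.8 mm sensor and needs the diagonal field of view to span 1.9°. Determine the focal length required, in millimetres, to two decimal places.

478.36 mm

Sensor diagonal = √(13.2² + 8.8²) = √251.6800 ≈ 15.8644 mm.
From α = 2·arctan(d/2f) we get f = d / (2·tan(α/2)).
With d = 15.8644 mm and α/2 = 0.95°, tan(α/2) ≈ 0.01658, so f ≈ 15.8644 / 0.03316 ≈ 478.3586 mm.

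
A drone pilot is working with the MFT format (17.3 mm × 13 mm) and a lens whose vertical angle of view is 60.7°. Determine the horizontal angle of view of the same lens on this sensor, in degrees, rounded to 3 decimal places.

75.851°

From the vertical AOV: f = 13 / (2·tan(30.35°)) = 13 / 1.17105 ≈ 11.1012 mm.
Horizontal AOV = 2·arctan(17.3 / (2 × 11.1012)) = 2·arctan(0.77920) ≈ 75.8513°.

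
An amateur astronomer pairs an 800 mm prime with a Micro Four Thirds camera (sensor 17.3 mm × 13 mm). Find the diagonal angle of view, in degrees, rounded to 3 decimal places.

1.550°

Sensor diagonal = √(17.3² + 13²) = √468.2900 ≈ 21.6400 mm.
Angle of view α = 2·arctan(d/2f) with d = 21.6400 mm and f = 800 mm.
d/2f = 0.01353; arctan(0.01353) ≈ 0.7749°, so α ≈ 1.5498°.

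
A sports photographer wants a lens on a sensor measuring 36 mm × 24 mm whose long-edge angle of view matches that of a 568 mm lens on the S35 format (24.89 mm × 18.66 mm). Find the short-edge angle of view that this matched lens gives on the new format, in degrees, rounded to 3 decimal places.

1.674°

Equal long-edge AOV ⇒ f₂ = f₁ · 36/24.89 = 568 × 1.44636 ≈ 821.5348 mm.
Short-edge AOV on the new format = 2·arctan(24 / (2 × 821.5348)) = 2·arctan(0.01461) ≈ 1.6737°.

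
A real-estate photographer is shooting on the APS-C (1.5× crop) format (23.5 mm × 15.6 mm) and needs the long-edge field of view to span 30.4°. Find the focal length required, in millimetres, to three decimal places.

43.247 mm

From α = 2·arctan(w/2f) we get f = w / (2·tan(α/2)).
With w = 23.5 mm and α/2 = 15.2°, tan(α/2) ≈ 0.27169, so f ≈ 23.5 / 0.54339 ≈ 43.2472 mm.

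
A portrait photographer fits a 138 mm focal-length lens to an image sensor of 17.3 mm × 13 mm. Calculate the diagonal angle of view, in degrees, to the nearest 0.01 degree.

8.97°

Sensor diagonal = √(17.3² + 13²) = √468.2900 ≈ 21.6400 mm.
Angle of view α = 2·arctan(d/2f) with d = 21.6400 mm and f = 138 mm.
d/2f = 0.07841; arctan(0.07841) ≈ 4.4832°, so α ≈ 8.9663°.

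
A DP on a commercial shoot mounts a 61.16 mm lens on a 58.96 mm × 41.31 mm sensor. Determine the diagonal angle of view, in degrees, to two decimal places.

60.96°

Sensor diagonal = √(58.96² + 41.31²) = √5182.7977 ≈ 71.9917 mm.
Angle of view α = 2·arctan(d/2f) with d = 71.9917 mm and f = 61.16 mm.
d/2f = 0.58855; arctan(0.58855) ≈ 30.4790°, so α ≈ 60.9580°.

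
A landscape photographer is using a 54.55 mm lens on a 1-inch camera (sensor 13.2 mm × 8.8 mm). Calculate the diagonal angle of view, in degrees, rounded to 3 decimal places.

Sensor diagonal = √(13.2² + 8.8²) = √251.6800 ≈ 15.8644 mm.
Angle of view α = 2·arctan(d/2f) with d = 15.8644 mm and f = 54.55 mm.
d/2f = 0.14541; arctan(0.14541) ≈ 8.2735°, so α ≈ 16.5470°.

16.547°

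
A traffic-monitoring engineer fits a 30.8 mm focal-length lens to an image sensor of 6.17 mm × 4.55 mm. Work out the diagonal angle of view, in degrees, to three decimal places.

Sensor diagonal = √(6.17² + 4.55²) = √58.7714 ≈ 7.6663 mm.
Angle of view α = 2·arctan(d/2f) with d = 7.6663 mm and f = 30.8 mm.
d/2f = 0.12445; arctan(0.12445) ≈ 7.0941°, so α ≈ 14.1882°.

14.188°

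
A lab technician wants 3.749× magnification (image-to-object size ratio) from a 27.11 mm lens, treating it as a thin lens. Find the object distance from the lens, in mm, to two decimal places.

34.34 mm

With m = dᵢ/dₒ and 1/f = 1/dₒ + 1/dᵢ, substituting dᵢ = m·dₒ gives 1/f = (1 + 1/m)/dₒ, hence dₒ = f·(1 + 1/m).
dₒ = 27.11 × (1 + 1/3.749) = 27.11 × 1.26674 ≈ 34.341 mm.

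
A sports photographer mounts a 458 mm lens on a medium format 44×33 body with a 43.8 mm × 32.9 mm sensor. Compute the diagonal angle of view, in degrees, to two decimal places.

Sensor diagonal = √(43.8² + 32.9²) = √3000.8500 ≈ 54.7800 mm.
Angle of view α = 2·arctan(d/2f) with d = 54.7800 mm and f = 458 mm.
d/2f = 0.05980; arctan(0.05980) ≈ 3.4224°, so α ≈ 6.8448°.

6.84°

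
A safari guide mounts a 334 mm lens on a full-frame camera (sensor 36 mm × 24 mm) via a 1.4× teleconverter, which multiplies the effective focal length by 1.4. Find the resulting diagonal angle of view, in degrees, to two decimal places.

5.30°

Effective focal length f = 334 × 1.4 = 467.6 mm.
Sensor diagonal = √(36² + 24²) = √1872.0000 ≈ 43.2666 mm.
α = 2·arctan(43.267 / (2 × 467.6)) = 2·arctan(0.04626) ≈ 5.2978°.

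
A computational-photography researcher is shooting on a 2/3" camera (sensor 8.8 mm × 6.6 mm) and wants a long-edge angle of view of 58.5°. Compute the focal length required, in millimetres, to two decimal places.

7.86 mm

From α = 2·arctan(w/2f) we get f = w / (2·tan(α/2)).
With w = 8.8 mm and α/2 = 29.25°, tan(α/2) ≈ 0.56003, so f ≈ 8.8 / 1.12005 ≈ 7.8568 mm.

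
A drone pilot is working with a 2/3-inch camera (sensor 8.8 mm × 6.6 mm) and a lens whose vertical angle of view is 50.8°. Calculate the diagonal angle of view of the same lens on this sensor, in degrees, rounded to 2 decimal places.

76.72°

From the vertical AOV: f = 6.6 / (2·tan(25.4°)) = 6.6 / 0.94967 ≈ 6.9498 mm.
Sensor diagonal = √(8.8² + 6.6²) = √121.0000 ≈ 11.0000 mm.
Diagonal AOV = 2·arctan(11.0000 / (2 × 6.9498)) = 2·arctan(0.79139) ≈ 76.7156°.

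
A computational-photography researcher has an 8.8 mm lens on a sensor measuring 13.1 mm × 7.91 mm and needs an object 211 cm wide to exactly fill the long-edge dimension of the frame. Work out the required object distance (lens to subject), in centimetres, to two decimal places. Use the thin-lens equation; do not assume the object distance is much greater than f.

W: 211 cm = 2110 mm.
Magnification m = w/W = dᵢ/dₒ; combined with 1/f = 1/dₒ + 1/dᵢ this gives dₒ = f·(1 + W/w).
dₒ = 8.8 mm × (1 + 2110/13.1) = 8.8 × 162.0687 ≈ 1426.205 mm = 142.62 cm.

142.62 cm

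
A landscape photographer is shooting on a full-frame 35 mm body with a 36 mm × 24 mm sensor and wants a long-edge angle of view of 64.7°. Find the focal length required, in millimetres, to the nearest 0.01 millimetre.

28.42 mm

From α = 2·arctan(w/2f) we get f = w / (2·tan(α/2)).
With w = 36 mm and α/2 = 32.35°, tan(α/2) ≈ 0.63340, so f ≈ 36 / 1.26679 ≈ 28.4182 mm.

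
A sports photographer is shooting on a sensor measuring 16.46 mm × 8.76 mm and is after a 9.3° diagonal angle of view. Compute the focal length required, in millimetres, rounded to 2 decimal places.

Sensor diagonal = √(16.46² + 8.76²) = √347.6692 ≈ 18.6459 mm.
From α = 2·arctan(d/2f) we get f = d / (2·tan(α/2)).
With d = 18.6459 mm and α/2 = 4.65°, tan(α/2) ≈ 0.08134, so f ≈ 18.6459 / 0.16267 ≈ 114.6220 mm.

114.62 mm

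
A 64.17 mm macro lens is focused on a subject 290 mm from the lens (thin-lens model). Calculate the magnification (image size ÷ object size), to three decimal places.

Thin lens: 1/f = 1/dₒ + 1/dᵢ → 1/dᵢ = 1/64.17 − 1/290 = 0.0121353 mm⁻¹, so dᵢ ≈ 82.4040 mm.
Magnification m = dᵢ/dₒ = 82.4040/290 ≈ 0.28415.

0.284×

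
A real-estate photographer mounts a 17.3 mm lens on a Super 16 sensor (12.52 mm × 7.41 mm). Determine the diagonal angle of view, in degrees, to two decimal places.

45.61°

Sensor diagonal = √(12.52² + 7.41²) = √211.6585 ≈ 14.5485 mm.
Angle of view α = 2·arctan(d/2f) with d = 14.5485 mm and f = 17.3 mm.
d/2f = 0.42048; arctan(0.42048) ≈ 22.8056°, so α ≈ 45.6112°.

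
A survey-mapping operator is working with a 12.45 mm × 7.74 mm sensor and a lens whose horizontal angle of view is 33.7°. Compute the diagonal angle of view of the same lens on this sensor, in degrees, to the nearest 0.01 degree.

From the horizontal AOV: f = 12.45 / (2·tan(16.85°)) = 12.45 / 0.60574 ≈ 20.5534 mm.
Sensor diagonal = √(12.45² + 7.74²) = √214.9101 ≈ 14.6598 mm.
Diagonal AOV = 2·arctan(14.6598 / (2 × 20.5534)) = 2·arctan(0.35663) ≈ 39.2553°.

39.26°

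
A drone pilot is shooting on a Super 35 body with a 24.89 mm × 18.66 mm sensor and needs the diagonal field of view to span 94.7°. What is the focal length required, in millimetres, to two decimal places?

14.33 mm

Sensor diagonal = √(24.89² + 18.66²) = √967.7077 ≈ 31.1080 mm.
From α = 2·arctan(d/2f) we get f = d / (2·tan(α/2)).
With d = 31.1080 mm and α/2 = 47.35°, tan(α/2) ≈ 1.08559, so f ≈ 31.1080 / 2.17118 ≈ 14.3277 mm.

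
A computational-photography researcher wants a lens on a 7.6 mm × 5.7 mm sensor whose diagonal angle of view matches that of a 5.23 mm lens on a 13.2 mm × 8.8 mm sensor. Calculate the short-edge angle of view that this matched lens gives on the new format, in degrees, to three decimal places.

Sensor diagonal = √(13.2² + 8.8²) = √251.6800 ≈ 15.8644 mm.
Sensor diagonal = √(7.6² + 5.7²) = √90.2500 ≈ 9.5000 mm.
Equal diagonal AOV ⇒ f₂ = f₁ · 9.5000/15.8644 = 5.23 × 0.59882 ≈ 3.1318 mm.
Short-edge AOV on the new format = 2·arctan(5.7 / (2 × 3.1318)) = 2·arctan(0.91001) ≈ 84.6047°.

84.605°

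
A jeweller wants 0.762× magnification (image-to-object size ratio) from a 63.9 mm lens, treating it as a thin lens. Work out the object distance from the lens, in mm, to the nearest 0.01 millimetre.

With m = dᵢ/dₒ and 1/f = 1/dₒ + 1/dᵢ, substituting dᵢ = m·dₒ gives 1/f = (1 + 1/m)/dₒ, hence dₒ = f·(1 + 1/m).
dₒ = 63.9 × (1 + 1/0.762) = 63.9 × 2.31234 ≈ 147.758 mm.

147.76 mm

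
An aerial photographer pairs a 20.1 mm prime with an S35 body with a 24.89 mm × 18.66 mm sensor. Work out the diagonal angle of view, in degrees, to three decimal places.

Sensor diagonal = √(24.89² + 18.66²) = √967.7077 ≈ 31.1080 mm.
Angle of view α = 2·arctan(d/2f) with d = 31.1080 mm and f = 20.1 mm.
d/2f = 0.77383; arctan(0.77383) ≈ 37.7338°, so α ≈ 75.4676°.

75.468°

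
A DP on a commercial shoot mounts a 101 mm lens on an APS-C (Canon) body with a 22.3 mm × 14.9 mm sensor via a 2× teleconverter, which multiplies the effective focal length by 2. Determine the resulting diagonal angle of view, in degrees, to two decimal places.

Effective focal length f = 101 × 2 = 202 mm.
Sensor diagonal = √(22.3² + 14.9²) = √719.3000 ≈ 26.8198 mm.
α = 2·arctan(26.820 / (2 × 202)) = 2·arctan(0.06639) ≈ 7.5961°.

7.60°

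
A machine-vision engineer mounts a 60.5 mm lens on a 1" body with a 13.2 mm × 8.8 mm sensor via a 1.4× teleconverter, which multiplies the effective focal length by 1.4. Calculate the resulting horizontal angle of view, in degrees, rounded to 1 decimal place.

8.9°

Effective focal length f = 60.5 × 1.4 = 84.7 mm.
α = 2·arctan(13.2 / (2 × 84.7)) = 2·arctan(0.07792) ≈ 8.9112°.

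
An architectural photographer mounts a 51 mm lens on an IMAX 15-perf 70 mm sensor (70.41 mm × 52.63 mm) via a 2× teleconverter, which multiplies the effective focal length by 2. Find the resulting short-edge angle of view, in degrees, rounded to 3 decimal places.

28.933°

Effective focal length f = 51 × 2 = 102 mm.
α = 2·arctan(52.63 / (2 × 102)) = 2·arctan(0.25799) ≈ 28.9326°.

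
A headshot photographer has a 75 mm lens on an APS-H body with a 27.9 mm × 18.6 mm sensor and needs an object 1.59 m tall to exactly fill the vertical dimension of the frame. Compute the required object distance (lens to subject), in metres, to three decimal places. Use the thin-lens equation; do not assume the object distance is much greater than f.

6.486 m

W: 1.59 m = 1590 mm.
Magnification m = h/W = dᵢ/dₒ; combined with 1/f = 1/dₒ + 1/dᵢ this gives dₒ = f·(1 + W/h).
dₒ = 75 mm × (1 + 1590/18.6) = 75 × 86.4839 ≈ 6486.290 mm = 6.48629 m.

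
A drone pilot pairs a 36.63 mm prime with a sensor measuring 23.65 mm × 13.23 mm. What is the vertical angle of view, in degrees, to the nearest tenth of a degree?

20.5°

Angle of view α = 2·arctan(h/2f) with h = 13.23 mm and f = 36.63 mm.
h/2f = 0.18059; arctan(0.18059) ≈ 10.2367°, so α ≈ 20.4734°.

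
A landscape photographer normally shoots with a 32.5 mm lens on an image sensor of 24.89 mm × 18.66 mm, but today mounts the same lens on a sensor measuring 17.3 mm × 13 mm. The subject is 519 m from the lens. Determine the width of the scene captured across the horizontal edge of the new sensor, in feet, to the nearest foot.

906 ft

The focal length stays 32.5 mm; the relevant sensor dimension is now w = 17.3 mm. Object distance dₒ = 519 m = 519000 mm.
Thin-lens field width W = w·(dₒ − f)/f = 17.3 × (519000 − 32.5)/32.5 ≈ 276250.392 mm = 276250.392/304.8 ft = 906.333 ft.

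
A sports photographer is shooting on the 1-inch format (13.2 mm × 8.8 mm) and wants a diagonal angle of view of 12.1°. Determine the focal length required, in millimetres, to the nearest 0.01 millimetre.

74.84 mm

Sensor diagonal = √(13.2² + 8.8²) = √251.6800 ≈ 15.8644 mm.
From α = 2·arctan(d/2f) we get f = d / (2·tan(α/2)).
With d = 15.8644 mm and α/2 = 6.05°, tan(α/2) ≈ 0.10599, so f ≈ 15.8644 / 0.21197 ≈ 74.8416 mm.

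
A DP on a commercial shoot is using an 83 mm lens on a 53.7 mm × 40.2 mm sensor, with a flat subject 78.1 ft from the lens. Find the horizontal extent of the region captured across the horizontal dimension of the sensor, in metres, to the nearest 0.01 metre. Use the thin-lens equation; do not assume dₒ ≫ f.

dₒ: 78.1 ft × 304.8 mm/ft = 23804.88 mm.
Similar triangles through the lens centre give W/dₒ = w/dᵢ; with 1/f = 1/dₒ + 1/dᵢ this gives W = w·(dₒ − f)/f.
W = 53.7 mm × (23804.9 − 83) / 83 = 53.7 × 285.8058 ≈ 15347.770 mm = 15.3478 m.

15.35 m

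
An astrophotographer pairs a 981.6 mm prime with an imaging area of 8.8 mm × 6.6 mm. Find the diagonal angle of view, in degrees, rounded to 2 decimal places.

Sensor diagonal = √(8.8² + 6.6²) = √121.0000 ≈ 11.0000 mm.
Angle of view α = 2·arctan(d/2f) with d = 11.0000 mm and f = 981.6 mm.
d/2f = 0.00560; arctan(0.00560) ≈ 0.3210°, so α ≈ 0.6421°.

0.64°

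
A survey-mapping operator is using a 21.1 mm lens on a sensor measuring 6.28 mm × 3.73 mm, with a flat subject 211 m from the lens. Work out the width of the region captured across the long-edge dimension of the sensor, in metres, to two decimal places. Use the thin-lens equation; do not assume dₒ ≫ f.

62.79 m

dₒ: 211 m = 211000 mm.
Similar triangles through the lens centre give W/dₒ = w/dᵢ; with 1/f = 1/dₒ + 1/dᵢ this gives W = w·(dₒ − f)/f.
W = 6.28 mm × (211000 − 21.1) / 21.1 = 6.28 × 9999.0000 ≈ 62793.720 mm = 62.7937 m.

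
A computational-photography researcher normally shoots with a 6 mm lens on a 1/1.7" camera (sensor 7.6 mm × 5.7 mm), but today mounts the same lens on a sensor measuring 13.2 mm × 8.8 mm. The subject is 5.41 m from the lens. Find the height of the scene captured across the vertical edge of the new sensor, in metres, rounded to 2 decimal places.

The focal length stays 6 mm; the relevant sensor dimension is now h = 8.8 mm. Object distance dₒ = 5.41 m = 5410 mm.
Thin-lens field height W = h·(dₒ − f)/f = 8.8 × (5410 − 6)/6 ≈ 7925.867 mm = 7.92587 m.

7.93 m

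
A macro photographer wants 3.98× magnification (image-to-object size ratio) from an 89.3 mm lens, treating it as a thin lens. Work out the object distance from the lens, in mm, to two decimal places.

With m = dᵢ/dₒ and 1/f = 1/dₒ + 1/dᵢ, substituting dᵢ = m·dₒ gives 1/f = (1 + 1/m)/dₒ, hence dₒ = f·(1 + 1/m).
dₒ = 89.3 × (1 + 1/3.98) = 89.3 × 1.25126 ≈ 111.737 mm.

111.74 mm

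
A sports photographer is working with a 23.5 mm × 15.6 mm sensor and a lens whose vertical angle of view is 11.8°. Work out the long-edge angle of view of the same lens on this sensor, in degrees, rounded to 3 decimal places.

From the vertical AOV: f = 15.6 / (2·tan(5.9°)) = 15.6 / 0.20668 ≈ 75.4790 mm.
Long-edge AOV = 2·arctan(23.5 / (2 × 75.4790)) = 2·arctan(0.15567) ≈ 17.6967°.

17.697°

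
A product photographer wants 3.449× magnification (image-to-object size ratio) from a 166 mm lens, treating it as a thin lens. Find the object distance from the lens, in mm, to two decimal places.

With m = dᵢ/dₒ and 1/f = 1/dₒ + 1/dᵢ, substituting dᵢ = m·dₒ gives 1/f = (1 + 1/m)/dₒ, hence dₒ = f·(1 + 1/m).
dₒ = 166 × (1 + 1/3.449) = 166 × 1.28994 ≈ 214.130 mm.

214.13 mm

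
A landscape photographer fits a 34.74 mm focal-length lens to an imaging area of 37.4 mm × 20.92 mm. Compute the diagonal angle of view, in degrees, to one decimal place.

Sensor diagonal = √(37.4² + 20.92²) = √1836.4064 ≈ 42.8533 mm.
Angle of view α = 2·arctan(d/2f) with d = 42.8533 mm and f = 34.74 mm.
d/2f = 0.61677; arctan(0.61677) ≈ 31.6651°, so α ≈ 63.3302°.

63.3°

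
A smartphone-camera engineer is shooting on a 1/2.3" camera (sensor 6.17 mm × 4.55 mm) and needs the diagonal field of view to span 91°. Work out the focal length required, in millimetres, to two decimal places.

3.77 mm

Sensor diagonal = √(6.17² + 4.55²) = √58.7714 ≈ 7.6663 mm.
From α = 2·arctan(d/2f) we get f = d / (2·tan(α/2)).
With d = 7.6663 mm and α/2 = 45.5°, tan(α/2) ≈ 1.01761, so f ≈ 7.6663 / 2.03521 ≈ 3.7668 mm.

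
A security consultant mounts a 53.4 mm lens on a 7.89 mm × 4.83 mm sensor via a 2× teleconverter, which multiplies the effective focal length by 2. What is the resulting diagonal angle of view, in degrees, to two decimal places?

Effective focal length f = 53.4 × 2 = 106.8 mm.
Sensor diagonal = √(7.89² + 4.83²) = √85.5810 ≈ 9.2510 mm.
α = 2·arctan(9.251 / (2 × 106.8)) = 2·arctan(0.04331) ≈ 4.9599°.

4.96°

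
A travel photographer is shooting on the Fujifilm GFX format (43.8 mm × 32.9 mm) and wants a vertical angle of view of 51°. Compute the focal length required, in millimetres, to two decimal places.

34.49 mm

From α = 2·arctan(h/2f) we get f = h / (2·tan(α/2)).
With h = 32.9 mm and α/2 = 25.5°, tan(α/2) ≈ 0.47698, so f ≈ 32.9 / 0.95395 ≈ 34.4881 mm.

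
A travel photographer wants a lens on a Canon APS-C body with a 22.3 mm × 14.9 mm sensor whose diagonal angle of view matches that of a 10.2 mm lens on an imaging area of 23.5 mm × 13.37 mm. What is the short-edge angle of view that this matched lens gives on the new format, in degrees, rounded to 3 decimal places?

72.729°

Sensor diagonal = √(23.5² + 13.37²) = √731.0069 ≈ 27.0371 mm.
Sensor diagonal = √(22.3² + 14.9²) = √719.3000 ≈ 26.8198 mm.
Equal diagonal AOV ⇒ f₂ = f₁ · 26.8198/27.0371 = 10.2 × 0.99196 ≈ 10.1180 mm.
Short-edge AOV on the new format = 2·arctan(14.9 / (2 × 10.1180)) = 2·arctan(0.73631) ≈ 72.7293°.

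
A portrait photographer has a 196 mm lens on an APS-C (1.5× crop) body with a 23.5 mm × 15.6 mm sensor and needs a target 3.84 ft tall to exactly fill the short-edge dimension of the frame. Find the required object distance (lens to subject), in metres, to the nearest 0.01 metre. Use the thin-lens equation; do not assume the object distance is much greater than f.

W: 3.84 ft × 304.8 mm/ft = 1170.43 mm.
Magnification m = h/W = dᵢ/dₒ; combined with 1/f = 1/dₒ + 1/dᵢ this gives dₒ = f·(1 + W/h).
dₒ = 196 mm × (1 + 1170.43/15.6) = 196 × 76.0277 ≈ 14901.427 mm = 14.9014 m.

14.90 m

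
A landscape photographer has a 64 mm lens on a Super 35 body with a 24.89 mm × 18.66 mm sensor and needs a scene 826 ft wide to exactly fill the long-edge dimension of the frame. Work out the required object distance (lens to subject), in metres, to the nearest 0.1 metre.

647.4 m

W: 826 ft × 304.8 mm/ft = 251764.79 mm.
Magnification m = w/W = dᵢ/dₒ; combined with 1/f = 1/dₒ + 1/dᵢ this gives dₒ = f·(1 + W/w).
dₒ = 64 mm × (1 + 251765/24.89) = 64 × 10116.0981 ≈ 647430.279 mm = 647.43 m.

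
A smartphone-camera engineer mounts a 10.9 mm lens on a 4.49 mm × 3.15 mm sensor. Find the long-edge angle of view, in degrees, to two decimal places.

23.28°

Angle of view α = 2·arctan(w/2f) with w = 4.49 mm and f = 10.9 mm.
w/2f = 0.20596; arctan(0.20596) ≈ 11.6381°, so α ≈ 23.2762°.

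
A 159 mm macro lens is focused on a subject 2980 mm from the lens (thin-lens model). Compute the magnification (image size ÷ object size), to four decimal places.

0.0564×

Thin lens: 1/f = 1/dₒ + 1/dᵢ → 1/dᵢ = 1/159 − 1/2980 = 0.0059537 mm⁻¹, so dᵢ ≈ 167.9617 mm.
Magnification m = dᵢ/dₒ = 167.9617/2980 ≈ 0.05636.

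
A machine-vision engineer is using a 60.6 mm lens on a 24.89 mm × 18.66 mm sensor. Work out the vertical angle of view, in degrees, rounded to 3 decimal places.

Angle of view α = 2·arctan(h/2f) with h = 18.66 mm and f = 60.6 mm.
h/2f = 0.15396; arctan(0.15396) ≈ 8.7526°, so α ≈ 17.5051°.

17.505°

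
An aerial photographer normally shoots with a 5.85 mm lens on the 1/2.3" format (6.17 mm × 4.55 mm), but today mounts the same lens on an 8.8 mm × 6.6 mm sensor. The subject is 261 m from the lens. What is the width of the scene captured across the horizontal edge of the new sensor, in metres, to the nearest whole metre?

393 m

The focal length stays 5.85 mm; the relevant sensor dimension is now w = 8.8 mm. Object distance dₒ = 261 m = 261000 mm.
Thin-lens field width W = w·(dₒ − f)/f = 8.8 × (261000 − 5.85)/5.85 ≈ 392606.585 mm = 392.607 m.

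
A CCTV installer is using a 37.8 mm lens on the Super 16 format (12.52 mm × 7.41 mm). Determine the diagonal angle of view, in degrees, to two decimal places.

Sensor diagonal = √(12.52² + 7.41²) = √211.6585 ≈ 14.5485 mm.
Angle of view α = 2·arctan(d/2f) with d = 14.5485 mm and f = 37.8 mm.
d/2f = 0.19244; arctan(0.19244) ≈ 10.8929°, so α ≈ 21.7857°.

21.79°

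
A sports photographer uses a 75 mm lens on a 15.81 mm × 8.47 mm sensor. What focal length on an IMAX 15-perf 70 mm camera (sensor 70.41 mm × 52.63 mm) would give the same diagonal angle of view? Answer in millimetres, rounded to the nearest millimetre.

Sensor diagonal = √(15.81² + 8.47²) = √321.6970 ≈ 17.9359 mm.
Sensor diagonal = √(70.41² + 52.63²) = √7727.4850 ≈ 87.9061 mm.
Equal angle of view means equal diagonal/f ratio, so f₂ = f₁ · (diagonal₂/diagonal₁) = 75 × 87.9061/17.9359.
f₂ = 75 × 4.90112 ≈ 367.584 mm.

368 mm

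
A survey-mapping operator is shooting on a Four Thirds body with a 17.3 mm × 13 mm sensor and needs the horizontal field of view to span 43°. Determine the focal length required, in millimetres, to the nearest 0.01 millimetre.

From α = 2·arctan(w/2f) we get f = w / (2·tan(α/2)).
With w = 17.3 mm and α/2 = 21.5°, tan(α/2) ≈ 0.39391, so f ≈ 17.3 / 0.78782 ≈ 21.9593 mm.

21.96 mm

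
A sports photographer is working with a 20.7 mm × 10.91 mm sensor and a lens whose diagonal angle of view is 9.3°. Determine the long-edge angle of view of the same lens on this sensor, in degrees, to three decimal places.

Sensor diagonal = √(20.7² + 10.91²) = √547.5181 ≈ 23.3991 mm.
From the diagonal AOV: f = 23.3991 / (2·tan(4.65°)) = 23.3991 / 0.16267 ≈ 143.8414 mm.
Long-edge AOV = 2·arctan(20.7 / (2 × 143.8414)) = 2·arctan(0.07195) ≈ 8.2312°.

8.231°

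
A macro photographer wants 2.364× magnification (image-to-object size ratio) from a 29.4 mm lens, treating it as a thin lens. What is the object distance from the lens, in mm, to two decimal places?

41.84 mm

With m = dᵢ/dₒ and 1/f = 1/dₒ + 1/dᵢ, substituting dᵢ = m·dₒ gives 1/f = (1 + 1/m)/dₒ, hence dₒ = f·(1 + 1/m).
dₒ = 29.4 × (1 + 1/2.364) = 29.4 × 1.42301 ≈ 41.837 mm.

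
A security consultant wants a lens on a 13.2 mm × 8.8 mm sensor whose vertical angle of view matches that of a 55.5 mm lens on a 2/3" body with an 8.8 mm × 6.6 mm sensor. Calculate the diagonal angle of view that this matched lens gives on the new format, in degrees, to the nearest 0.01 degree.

Equal vertical AOV ⇒ f₂ = f₁ · 8.8/6.6 = 55.5 × 1.33333 ≈ 74.0000 mm.
Sensor diagonal = √(13.2² + 8.8²) = √251.6800 ≈ 15.8644 mm.
Diagonal AOV on the new format = 2·arctan(15.8644 / (2 × 74.0000)) = 2·arctan(0.10719) ≈ 12.2366°.

12.24°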